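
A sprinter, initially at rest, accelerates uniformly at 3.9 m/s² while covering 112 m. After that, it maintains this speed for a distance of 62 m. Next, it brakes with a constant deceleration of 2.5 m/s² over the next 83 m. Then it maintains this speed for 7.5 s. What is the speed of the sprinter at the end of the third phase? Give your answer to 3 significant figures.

Phase 1 (accelerating): v₀ = 0 m/s, a = 3.9 m/s².
v² = v₀² + 2aΔx = 0² + 2·3.9·112 = 874 → v = 29.6 m/s
t = (v − v₀)/a = (29.6 − 0)/3.9 = 7.58 s

Phase 2 (constant speed): v₀ = 29.6 m/s, a = 0 m/s².
Constant speed: t = d/v = 62/29.6 = 2.10 s

Phase 3 (decelerating): v₀ = 29.6 m/s, a = -2.5 m/s².
v² = v₀² + 2aΔx = 29.6² + 2·-2.5·83 = 459 → v = 21.4 m/s
t = (v − v₀)/a = (21.4 − 29.6)/-2.5 = 3.26 s
Speed at end of phase 3 = 21.4 m/s

21.4 m/s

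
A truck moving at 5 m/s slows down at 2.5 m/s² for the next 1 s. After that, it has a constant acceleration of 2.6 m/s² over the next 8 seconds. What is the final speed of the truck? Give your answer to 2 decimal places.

23.30 m/s

Phase 1 (decelerating): v₀ = 5.00 m/s, a = -2.5 m/s².
v = v₀ + at = 5.00 + (-2.5)(1) = 2.50 m/s
Δx = v₀t + ½at² = 5.00·1 + 0.5·-2.5·1² = 3.75 m

Phase 2 (accelerating): v₀ = 2.50 m/s, a = 2.6 m/s².
v = v₀ + at = 2.50 + (2.6)(8) = 23.3 m/s
Δx = v₀t + ½at² = 2.50·8 + 0.5·2.6·8² = 103 m
Final speed = 23.3 m/s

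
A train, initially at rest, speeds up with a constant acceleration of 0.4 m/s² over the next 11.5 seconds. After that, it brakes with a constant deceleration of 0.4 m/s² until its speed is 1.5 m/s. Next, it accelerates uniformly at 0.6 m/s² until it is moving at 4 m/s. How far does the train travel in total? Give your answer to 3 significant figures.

Phase 1 (accelerating): v₀ = 0 m/s, a = 0.4 m/s².
v = v₀ + at = 0 + (0.4)(11.5) = 4.60 m/s
Δx = v₀t + ½at² = 0·11.5 + 0.5·0.4·11.5² = 26.5 m

Phase 2 (decelerating): v₀ = 4.60 m/s, a = -0.4 m/s².
v = v₀ + at → t = (1.5 − 4.60) / -0.4 = 7.75 s
v² = v₀² + 2aΔx → Δx = (1.5² − 4.60²)/(2·-0.4) = 23.6 m

Phase 3 (accelerating): v₀ = 1.50 m/s, a = 0.6 m/s².
v = v₀ + at → t = (4 − 1.50) / 0.6 = 4.17 s
v² = v₀² + 2aΔx → Δx = (4² − 1.50²)/(2·0.6) = 11.5 m
Total distance = 26.5 + 23.6 + 11.5 = 61.5 m

61.5 m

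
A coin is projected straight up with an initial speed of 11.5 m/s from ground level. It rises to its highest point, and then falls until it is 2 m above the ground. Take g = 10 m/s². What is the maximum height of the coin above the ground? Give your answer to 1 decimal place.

6.6 m

Phase 1 (rising): v₀ = 11.5 m/s, a = -10 m/s².
v = v₀ + at → t = (0 − 11.5) / -10 = 1.15 s
v² = v₀² + 2aΔx → Δx = (0² − 11.5²)/(2·-10) = 6.61 m
Maximum height = 6.61 m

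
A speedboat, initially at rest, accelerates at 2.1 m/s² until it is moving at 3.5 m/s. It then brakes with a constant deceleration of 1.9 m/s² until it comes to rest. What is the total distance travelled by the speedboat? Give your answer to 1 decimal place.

Phase 1 (accelerating): v₀ = 0 m/s, a = 2.1 m/s².
v = v₀ + at → t = (3.5 − 0) / 2.1 = 1.67 s
v² = v₀² + 2aΔx → Δx = (3.5² − 0²)/(2·2.1) = 2.92 m

Phase 2 (decelerating): v₀ = 3.50 m/s, a = -1.9 m/s².
v = v₀ + at → t = (0 − 3.50) / -1.9 = 1.84 s
v² = v₀² + 2aΔx → Δx = (0² − 3.50²)/(2·-1.9) = 3.22 m
Total distance = 2.92 + 3.22 = 6.14 m

6.1 m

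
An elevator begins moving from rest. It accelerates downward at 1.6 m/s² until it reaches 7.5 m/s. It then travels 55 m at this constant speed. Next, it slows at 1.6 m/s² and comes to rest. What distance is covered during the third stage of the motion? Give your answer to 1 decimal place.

Phase 1 (accelerating): v₀ = 0 m/s, a = 1.6 m/s².
v = v₀ + at → t = (7.5 − 0) / 1.6 = 4.69 s
v² = v₀² + 2aΔx → Δx = (7.5² − 0²)/(2·1.6) = 17.6 m

Phase 2 (constant speed): v₀ = 7.50 m/s, a = 0 m/s².
Constant speed: t = d/v = 55/7.50 = 7.33 s

Phase 3 (decelerating): v₀ = 7.50 m/s, a = -1.6 m/s².
v = v₀ + at → t = (0 − 7.50) / -1.6 = 4.69 s
v² = v₀² + 2aΔx → Δx = (0² − 7.50²)/(2·-1.6) = 17.6 m
Distance in phase 3 = 17.6 m

17.6 m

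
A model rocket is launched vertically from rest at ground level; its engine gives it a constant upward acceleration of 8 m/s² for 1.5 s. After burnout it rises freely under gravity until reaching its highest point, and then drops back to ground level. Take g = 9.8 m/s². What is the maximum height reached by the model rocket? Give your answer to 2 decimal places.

16.35 m

Phase 1 (powered ascent): v₀ = 0 m/s, a = 8 m/s².
v = v₀ + at = 0 + (8)(1.5) = 12.0 m/s
Δx = v₀t + ½at² = 0·1.5 + 0.5·8·1.5² = 9.00 m

Phase 2 (coasting upward): v₀ = 12.0 m/s, a = -9.8 m/s².
v = v₀ + at → t = (0 − 12.0) / -9.8 = 1.22 s
v² = v₀² + 2aΔx → Δx = (0² − 12.0²)/(2·-9.8) = 7.35 m
Maximum height = 9.00 + 7.35 = 16.3 m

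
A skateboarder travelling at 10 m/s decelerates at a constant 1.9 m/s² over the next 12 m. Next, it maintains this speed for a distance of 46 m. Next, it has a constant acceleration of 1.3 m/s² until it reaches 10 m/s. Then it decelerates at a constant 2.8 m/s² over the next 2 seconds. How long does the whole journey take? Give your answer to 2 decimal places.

Phase 1 (decelerating): v₀ = 10.0 m/s, a = -1.9 m/s².
v² = v₀² + 2aΔx = 10.0² + 2·-1.9·12 = 54.4 → v = 7.38 m/s
t = (v − v₀)/a = (7.38 − 10.0)/-1.9 = 1.38 s

Phase 2 (constant speed): v₀ = 7.38 m/s, a = 0 m/s².
Constant speed: t = d/v = 46/7.38 = 6.24 s

Phase 3 (accelerating): v₀ = 7.38 m/s, a = 1.3 m/s².
v = v₀ + at → t = (10 − 7.38) / 1.3 = 2.02 s
v² = v₀² + 2aΔx → Δx = (10² − 7.38²)/(2·1.3) = 17.5 m

Phase 4 (decelerating): v₀ = 10.0 m/s, a = -2.8 m/s².
v = v₀ + at = 10.0 + (-2.8)(2) = 4.40 m/s
Δx = v₀t + ½at² = 10.0·2 + 0.5·-2.8·2² = 14.4 m
Total time = 1.38 + 6.24 + 2.02 + 2.00 = 11.6 s

11.64 s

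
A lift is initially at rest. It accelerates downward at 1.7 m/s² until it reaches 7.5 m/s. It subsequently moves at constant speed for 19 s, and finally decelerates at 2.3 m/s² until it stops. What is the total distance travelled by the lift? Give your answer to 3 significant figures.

171 m

Phase 1 (accelerating): v₀ = 0 m/s, a = 1.7 m/s².
v = v₀ + at → t = (7.5 − 0) / 1.7 = 4.41 s
v² = v₀² + 2aΔx → Δx = (7.5² − 0²)/(2·1.7) = 16.5 m

Phase 2 (constant speed): v₀ = 7.50 m/s, a = 0 m/s².
v = v₀ + at = 7.50 + (0)(19) = 7.50 m/s
Δx = v₀t + ½at² = 7.50·19 + 0.5·0·19² = 142 m

Phase 3 (decelerating): v₀ = 7.50 m/s, a = -2.3 m/s².
v = v₀ + at → t = (0 − 7.50) / -2.3 = 3.26 s
v² = v₀² + 2aΔx → Δx = (0² − 7.50²)/(2·-2.3) = 12.2 m
Total distance = 16.5 + 142 + 12.2 = 171 m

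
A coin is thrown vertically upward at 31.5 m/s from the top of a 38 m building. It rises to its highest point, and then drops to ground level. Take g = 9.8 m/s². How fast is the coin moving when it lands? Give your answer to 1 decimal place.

41.7 m/s

Phase 1 (rising): v₀ = 31.5 m/s, a = -9.8 m/s².
v = v₀ + at → t = (0 − 31.5) / -9.8 = 3.21 s
v² = v₀² + 2aΔx → Δx = (0² − 31.5²)/(2·-9.8) = 50.6 m

Phase 2 (falling): v₀ = 0 m/s, a = -9.8 m/s².
Falls 88.6 m from rest: t = √(2·88.6/9.8) = 4.25 s; v = g·t = 41.7 m/s.
Final speed = 41.7 m/s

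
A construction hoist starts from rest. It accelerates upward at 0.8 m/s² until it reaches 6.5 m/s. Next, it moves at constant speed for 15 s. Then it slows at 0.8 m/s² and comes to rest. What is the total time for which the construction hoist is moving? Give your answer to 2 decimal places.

Phase 1 (accelerating): v₀ = 0 m/s, a = 0.8 m/s².
v = v₀ + at → t = (6.5 − 0) / 0.8 = 8.12 s
v² = v₀² + 2aΔx → Δx = (6.5² − 0²)/(2·0.8) = 26.4 m

Phase 2 (constant speed): v₀ = 6.50 m/s, a = 0 m/s².
v = v₀ + at = 6.50 + (0)(15) = 6.50 m/s
Δx = v₀t + ½at² = 6.50·15 + 0.5·0·15² = 97.5 m

Phase 3 (decelerating): v₀ = 6.50 m/s, a = -0.8 m/s².
v = v₀ + at → t = (0 − 6.50) / -0.8 = 8.12 s
v² = v₀² + 2aΔx → Δx = (0² − 6.50²)/(2·-0.8) = 26.4 m
Total time = 8.12 + 15.0 + 8.12 = 31.2 s

31.25 s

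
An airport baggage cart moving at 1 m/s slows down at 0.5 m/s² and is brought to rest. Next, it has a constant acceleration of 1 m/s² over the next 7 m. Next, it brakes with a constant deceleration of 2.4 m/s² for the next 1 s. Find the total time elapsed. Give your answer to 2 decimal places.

Phase 1 (decelerating): v₀ = 1.00 m/s, a = -0.5 m/s².
v = v₀ + at → t = (0 − 1.00) / -0.5 = 2.00 s
v² = v₀² + 2aΔx → Δx = (0² − 1.00²)/(2·-0.5) = 1.00 m

Phase 2 (accelerating): v₀ = 0 m/s, a = 1 m/s².
v² = v₀² + 2aΔx = 0² + 2·1·7 = 14.0 → v = 3.74 m/s
t = (v − v₀)/a = (3.74 − 0)/1 = 3.74 s

Phase 3 (decelerating): v₀ = 3.74 m/s, a = -2.4 m/s².
v = v₀ + at = 3.74 + (-2.4)(1) = 1.34 m/s
Δx = v₀t + ½at² = 3.74·1 + 0.5·-2.4·1² = 2.54 m
Total time = 2.00 + 3.74 + 1.00 = 6.74 s

6.74 s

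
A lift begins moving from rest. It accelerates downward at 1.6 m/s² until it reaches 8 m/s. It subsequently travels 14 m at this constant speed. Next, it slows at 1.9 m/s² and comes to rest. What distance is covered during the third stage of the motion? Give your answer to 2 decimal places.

16.84 m

Phase 1 (accelerating): v₀ = 0 m/s, a = 1.6 m/s².
v = v₀ + at → t = (8 − 0) / 1.6 = 5.00 s
v² = v₀² + 2aΔx → Δx = (8² − 0²)/(2·1.6) = 20.0 m

Phase 2 (constant speed): v₀ = 8.00 m/s, a = 0 m/s².
Constant speed: t = d/v = 14/8.00 = 1.75 s

Phase 3 (decelerating): v₀ = 8.00 m/s, a = -1.9 m/s².
v = v₀ + at → t = (0 − 8.00) / -1.9 = 4.21 s
v² = v₀² + 2aΔx → Δx = (0² − 8.00²)/(2·-1.9) = 16.8 m
Distance in phase 3 = 16.8 m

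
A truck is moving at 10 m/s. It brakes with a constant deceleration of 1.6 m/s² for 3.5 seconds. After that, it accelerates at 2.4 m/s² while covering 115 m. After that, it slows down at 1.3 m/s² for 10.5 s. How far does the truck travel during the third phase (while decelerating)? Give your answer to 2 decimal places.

Phase 1 (decelerating): v₀ = 10.0 m/s, a = -1.6 m/s².
v = v₀ + at = 10.0 + (-1.6)(3.5) = 4.40 m/s
Δx = v₀t + ½at² = 10.0·3.5 + 0.5·-1.6·3.5² = 25.2 m

Phase 2 (accelerating): v₀ = 4.40 m/s, a = 2.4 m/s².
v² = v₀² + 2aΔx = 4.40² + 2·2.4·115 = 571 → v = 23.9 m/s
t = (v − v₀)/a = (23.9 − 4.40)/2.4 = 8.13 s

Phase 3 (decelerating): v₀ = 23.9 m/s, a = -1.3 m/s².
v = v₀ + at = 23.9 + (-1.3)(10.5) = 10.3 m/s
Δx = v₀t + ½at² = 23.9·10.5 + 0.5·-1.3·10.5² = 179 m
Distance in phase 3 = 179 m

179.32 m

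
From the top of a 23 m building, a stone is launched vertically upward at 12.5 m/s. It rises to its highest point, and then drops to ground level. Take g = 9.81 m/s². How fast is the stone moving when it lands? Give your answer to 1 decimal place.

24.6 m/s

Phase 1 (rising): v₀ = 12.5 m/s, a = -9.81 m/s².
v = v₀ + at → t = (0 − 12.5) / -9.81 = 1.27 s
v² = v₀² + 2aΔx → Δx = (0² − 12.5²)/(2·-9.81) = 7.96 m

Phase 2 (falling): v₀ = 0 m/s, a = -9.81 m/s².
Falls 31.0 m from rest: t = √(2·31.0/9.81) = 2.51 s; v = g·t = 24.6 m/s.
Final speed = 24.6 m/s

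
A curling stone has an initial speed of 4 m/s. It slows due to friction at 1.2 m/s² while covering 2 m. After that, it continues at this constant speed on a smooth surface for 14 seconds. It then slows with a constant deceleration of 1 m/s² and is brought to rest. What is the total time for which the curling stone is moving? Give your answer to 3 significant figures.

Phase 1 (decelerating): v₀ = 4.00 m/s, a = -1.2 m/s².
v² = v₀² + 2aΔx = 4.00² + 2·-1.2·2 = 11.2 → v = 3.35 m/s
t = (v − v₀)/a = (3.35 − 4.00)/-1.2 = 0.544 s

Phase 2 (constant speed): v₀ = 3.35 m/s, a = 0 m/s².
v = v₀ + at = 3.35 + (0)(14) = 3.35 m/s
Δx = v₀t + ½at² = 3.35·14 + 0.5·0·14² = 46.9 m

Phase 3 (decelerating): v₀ = 3.35 m/s, a = -1 m/s².
v = v₀ + at → t = (0 − 3.35) / -1 = 3.35 s
v² = v₀² + 2aΔx → Δx = (0² − 3.35²)/(2·-1) = 5.60 m
Total time = 0.544 + 14.0 + 3.35 = 17.9 s

17.9 s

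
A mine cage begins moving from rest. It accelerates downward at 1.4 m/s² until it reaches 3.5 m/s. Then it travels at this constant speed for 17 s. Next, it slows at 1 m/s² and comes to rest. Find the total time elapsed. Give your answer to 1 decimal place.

Phase 1 (accelerating): v₀ = 0 m/s, a = 1.4 m/s².
v = v₀ + at → t = (3.5 − 0) / 1.4 = 2.50 s
v² = v₀² + 2aΔx → Δx = (3.5² − 0²)/(2·1.4) = 4.38 m

Phase 2 (constant speed): v₀ = 3.50 m/s, a = 0 m/s².
v = v₀ + at = 3.50 + (0)(17) = 3.50 m/s
Δx = v₀t + ½at² = 3.50·17 + 0.5·0·17² = 59.5 m

Phase 3 (decelerating): v₀ = 3.50 m/s, a = -1 m/s².
v = v₀ + at → t = (0 − 3.50) / -1 = 3.50 s
v² = v₀² + 2aΔx → Δx = (0² − 3.50²)/(2·-1) = 6.12 m
Total time = 2.50 + 17.0 + 3.50 = 23.0 s

23.0 s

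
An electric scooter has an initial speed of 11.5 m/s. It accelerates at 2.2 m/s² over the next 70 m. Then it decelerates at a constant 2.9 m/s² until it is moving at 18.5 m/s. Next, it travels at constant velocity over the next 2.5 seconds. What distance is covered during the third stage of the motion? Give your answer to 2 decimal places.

Phase 1 (accelerating): v₀ = 11.5 m/s, a = 2.2 m/s².
v² = v₀² + 2aΔx = 11.5² + 2·2.2·70 = 440 → v = 21.0 m/s
t = (v − v₀)/a = (21.0 − 11.5)/2.2 = 4.31 s

Phase 2 (decelerating): v₀ = 21.0 m/s, a = -2.9 m/s².
v = v₀ + at → t = (18.5 − 21.0) / -2.9 = 0.856 s
v² = v₀² + 2aΔx → Δx = (18.5² − 21.0²)/(2·-2.9) = 16.9 m

Phase 3 (constant speed): v₀ = 18.5 m/s, a = 0 m/s².
v = v₀ + at = 18.5 + (0)(2.5) = 18.5 m/s
Δx = v₀t + ½at² = 18.5·2.5 + 0.5·0·2.5² = 46.2 m
Distance in phase 3 = 46.2 m

46.25 m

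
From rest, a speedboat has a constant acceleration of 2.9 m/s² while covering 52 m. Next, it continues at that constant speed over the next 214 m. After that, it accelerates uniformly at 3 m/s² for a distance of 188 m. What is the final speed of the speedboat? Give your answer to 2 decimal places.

Phase 1 (accelerating): v₀ = 0 m/s, a = 2.9 m/s².
v² = v₀² + 2aΔx = 0² + 2·2.9·52 = 302 → v = 17.4 m/s
t = (v − v₀)/a = (17.4 − 0)/2.9 = 5.99 s

Phase 2 (constant speed): v₀ = 17.4 m/s, a = 0 m/s².
Constant speed: t = d/v = 214/17.4 = 12.3 s

Phase 3 (accelerating): v₀ = 17.4 m/s, a = 3 m/s².
v² = v₀² + 2aΔx = 17.4² + 2·3·188 = 1430 → v = 37.8 m/s
t = (v − v₀)/a = (37.8 − 17.4)/3 = 6.81 s
Final speed = 37.8 m/s

37.81 m/s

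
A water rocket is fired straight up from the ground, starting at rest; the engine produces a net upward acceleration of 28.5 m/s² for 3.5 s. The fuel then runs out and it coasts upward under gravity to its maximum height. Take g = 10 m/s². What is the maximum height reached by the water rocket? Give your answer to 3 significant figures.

Phase 1 (powered ascent): v₀ = 0 m/s, a = 28.5 m/s².
v = v₀ + at = 0 + (28.5)(3.5) = 99.8 m/s
Δx = v₀t + ½at² = 0·3.5 + 0.5·28.5·3.5² = 175 m

Phase 2 (coasting upward): v₀ = 99.8 m/s, a = -10 m/s².
v = v₀ + at → t = (0 − 99.8) / -10 = 9.97 s
v² = v₀² + 2aΔx → Δx = (0² − 99.8²)/(2·-10) = 498 m
Maximum height = 175 + 498 = 672 m

672 m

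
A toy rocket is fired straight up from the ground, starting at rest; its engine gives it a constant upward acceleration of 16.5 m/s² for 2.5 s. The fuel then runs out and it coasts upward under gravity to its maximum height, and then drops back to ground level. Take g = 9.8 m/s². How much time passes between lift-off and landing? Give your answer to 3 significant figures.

Phase 1 (powered ascent): v₀ = 0 m/s, a = 16.5 m/s².
v = v₀ + at = 0 + (16.5)(2.5) = 41.2 m/s
Δx = v₀t + ½at² = 0·2.5 + 0.5·16.5·2.5² = 51.6 m

Phase 2 (coasting upward): v₀ = 41.2 m/s, a = -9.8 m/s².
v = v₀ + at → t = (0 − 41.2) / -9.8 = 4.21 s
v² = v₀² + 2aΔx → Δx = (0² − 41.2²)/(2·-9.8) = 86.8 m

Phase 3 (free fall): v₀ = 0 m/s, a = -9.8 m/s².
Falls 138 m from rest: t = √(2·138/9.8) = 5.31 s; v = g·t = 52.1 m/s.
Total time = 2.50 + 4.21 + 5.31 = 12.0 s

12.0 s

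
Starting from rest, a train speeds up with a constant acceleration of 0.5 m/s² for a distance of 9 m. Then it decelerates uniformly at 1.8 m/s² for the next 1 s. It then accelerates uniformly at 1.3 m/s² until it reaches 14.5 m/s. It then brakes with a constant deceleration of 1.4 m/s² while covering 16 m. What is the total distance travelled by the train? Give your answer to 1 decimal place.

Phase 1 (accelerating): v₀ = 0 m/s, a = 0.5 m/s².
v² = v₀² + 2aΔx = 0² + 2·0.5·9 = 9.00 → v = 3.00 m/s
t = (v − v₀)/a = (3.00 − 0)/0.5 = 6.00 s

Phase 2 (decelerating): v₀ = 3.00 m/s, a = -1.8 m/s².
v = v₀ + at = 3.00 + (-1.8)(1) = 1.20 m/s
Δx = v₀t + ½at² = 3.00·1 + 0.5·-1.8·1² = 2.10 m

Phase 3 (accelerating): v₀ = 1.20 m/s, a = 1.3 m/s².
v = v₀ + at → t = (14.5 − 1.20) / 1.3 = 10.2 s
v² = v₀² + 2aΔx → Δx = (14.5² − 1.20²)/(2·1.3) = 80.3 m

Phase 4 (decelerating): v₀ = 14.5 m/s, a = -1.4 m/s².
v² = v₀² + 2aΔx = 14.5² + 2·-1.4·16 = 165 → v = 12.9 m/s
t = (v − v₀)/a = (12.9 − 14.5)/-1.4 = 1.17 s
Total distance = 9.00 + 2.10 + 80.3 + 16.0 = 107 m

107.4 m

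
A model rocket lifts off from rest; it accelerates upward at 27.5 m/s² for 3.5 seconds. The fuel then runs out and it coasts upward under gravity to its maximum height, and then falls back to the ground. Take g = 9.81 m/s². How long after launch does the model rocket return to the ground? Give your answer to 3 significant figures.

24.7 s

Phase 1 (powered ascent): v₀ = 0 m/s, a = 27.5 m/s².
v = v₀ + at = 0 + (27.5)(3.5) = 96.2 m/s
Δx = v₀t + ½at² = 0·3.5 + 0.5·27.5·3.5² = 168 m

Phase 2 (coasting upward): v₀ = 96.2 m/s, a = -9.81 m/s².
v = v₀ + at → t = (0 − 96.2) / -9.81 = 9.81 s
v² = v₀² + 2aΔx → Δx = (0² − 96.2²)/(2·-9.81) = 472 m

Phase 3 (free fall): v₀ = 0 m/s, a = -9.81 m/s².
Falls 641 m from rest: t = √(2·641/9.81) = 11.4 s; v = g·t = 112 m/s.
Total time = 3.50 + 9.81 + 11.4 = 24.7 s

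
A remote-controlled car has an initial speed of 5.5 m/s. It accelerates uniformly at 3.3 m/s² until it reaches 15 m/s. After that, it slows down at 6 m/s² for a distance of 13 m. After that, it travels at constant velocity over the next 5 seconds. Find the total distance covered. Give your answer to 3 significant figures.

Phase 1 (accelerating): v₀ = 5.50 m/s, a = 3.3 m/s².
v = v₀ + at → t = (15 − 5.50) / 3.3 = 2.88 s
v² = v₀² + 2aΔx → Δx = (15² − 5.50²)/(2·3.3) = 29.5 m

Phase 2 (decelerating): v₀ = 15.0 m/s, a = -6 m/s².
v² = v₀² + 2aΔx = 15.0² + 2·-6·13 = 69.0 → v = 8.31 m/s
t = (v − v₀)/a = (8.31 − 15.0)/-6 = 1.12 s

Phase 3 (constant speed): v₀ = 8.31 m/s, a = 0 m/s².
v = v₀ + at = 8.31 + (0)(5) = 8.31 m/s
Δx = v₀t + ½at² = 8.31·5 + 0.5·0·5² = 41.5 m
Total distance = 29.5 + 13.0 + 41.5 = 84.0 m

84.0 m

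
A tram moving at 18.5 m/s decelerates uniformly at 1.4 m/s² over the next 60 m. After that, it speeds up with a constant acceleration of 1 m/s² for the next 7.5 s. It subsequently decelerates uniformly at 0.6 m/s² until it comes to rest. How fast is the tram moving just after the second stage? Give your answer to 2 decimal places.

20.70 m/s

Phase 1 (decelerating): v₀ = 18.5 m/s, a = -1.4 m/s².
v² = v₀² + 2aΔx = 18.5² + 2·-1.4·60 = 174 → v = 13.2 m/s
t = (v − v₀)/a = (13.2 − 18.5)/-1.4 = 3.79 s

Phase 2 (accelerating): v₀ = 13.2 m/s, a = 1 m/s².
v = v₀ + at = 13.2 + (1)(7.5) = 20.7 m/s
Δx = v₀t + ½at² = 13.2·7.5 + 0.5·1·7.5² = 127 m
Speed at end of phase 2 = 20.7 m/s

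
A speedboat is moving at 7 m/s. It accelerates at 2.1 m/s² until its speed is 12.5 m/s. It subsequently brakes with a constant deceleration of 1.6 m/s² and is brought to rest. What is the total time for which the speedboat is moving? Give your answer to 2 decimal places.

Phase 1 (accelerating): v₀ = 7.00 m/s, a = 2.1 m/s².
v = v₀ + at → t = (12.5 − 7.00) / 2.1 = 2.62 s
v² = v₀² + 2aΔx → Δx = (12.5² − 7.00²)/(2·2.1) = 25.5 m

Phase 2 (decelerating): v₀ = 12.5 m/s, a = -1.6 m/s².
v = v₀ + at → t = (0 − 12.5) / -1.6 = 7.81 s
v² = v₀² + 2aΔx → Δx = (0² − 12.5²)/(2·-1.6) = 48.8 m
Total time = 2.62 + 7.81 = 10.4 s

10.43 s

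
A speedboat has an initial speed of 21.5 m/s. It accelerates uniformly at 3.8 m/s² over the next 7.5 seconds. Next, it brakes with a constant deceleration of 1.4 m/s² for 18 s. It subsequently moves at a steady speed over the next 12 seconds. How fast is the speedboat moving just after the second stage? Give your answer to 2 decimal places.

Phase 1 (accelerating): v₀ = 21.5 m/s, a = 3.8 m/s².
v = v₀ + at = 21.5 + (3.8)(7.5) = 50.0 m/s
Δx = v₀t + ½at² = 21.5·7.5 + 0.5·3.8·7.5² = 268 m

Phase 2 (decelerating): v₀ = 50.0 m/s, a = -1.4 m/s².
v = v₀ + at = 50.0 + (-1.4)(18) = 24.8 m/s
Δx = v₀t + ½at² = 50.0·18 + 0.5·-1.4·18² = 673 m
Speed at end of phase 2 = 24.8 m/s

24.80 m/s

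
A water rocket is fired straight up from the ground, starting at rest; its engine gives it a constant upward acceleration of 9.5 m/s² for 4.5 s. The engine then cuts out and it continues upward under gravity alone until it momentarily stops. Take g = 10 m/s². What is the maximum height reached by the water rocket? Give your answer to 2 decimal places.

187.57 m

Phase 1 (powered ascent): v₀ = 0 m/s, a = 9.5 m/s².
v = v₀ + at = 0 + (9.5)(4.5) = 42.8 m/s
Δx = v₀t + ½at² = 0·4.5 + 0.5·9.5·4.5² = 96.2 m

Phase 2 (coasting upward): v₀ = 42.8 m/s, a = -10 m/s².
v = v₀ + at → t = (0 − 42.8) / -10 = 4.28 s
v² = v₀² + 2aΔx → Δx = (0² − 42.8²)/(2·-10) = 91.4 m
Maximum height = 96.2 + 91.4 = 188 m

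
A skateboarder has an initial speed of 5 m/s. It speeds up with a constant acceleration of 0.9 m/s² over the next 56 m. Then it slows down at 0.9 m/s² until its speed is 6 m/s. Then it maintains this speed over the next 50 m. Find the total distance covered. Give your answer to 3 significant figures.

Phase 1 (accelerating): v₀ = 5.00 m/s, a = 0.9 m/s².
v² = v₀² + 2aΔx = 5.00² + 2·0.9·56 = 126 → v = 11.2 m/s
t = (v − v₀)/a = (11.2 − 5.00)/0.9 = 6.91 s

Phase 2 (decelerating): v₀ = 11.2 m/s, a = -0.9 m/s².
v = v₀ + at → t = (6 − 11.2) / -0.9 = 5.80 s
v² = v₀² + 2aΔx → Δx = (6² − 11.2²)/(2·-0.9) = 49.9 m

Phase 3 (constant speed): v₀ = 6.00 m/s, a = 0 m/s².
Constant speed: t = d/v = 50/6.00 = 8.33 s
Total distance = 56.0 + 49.9 + 50.0 = 156 m

156 m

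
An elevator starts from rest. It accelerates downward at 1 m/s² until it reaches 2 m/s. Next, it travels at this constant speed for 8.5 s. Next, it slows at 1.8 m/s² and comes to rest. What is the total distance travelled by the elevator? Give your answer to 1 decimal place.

20.1 m

Phase 1 (accelerating): v₀ = 0 m/s, a = 1 m/s².
v = v₀ + at → t = (2 − 0) / 1 = 2.00 s
v² = v₀² + 2aΔx → Δx = (2² − 0²)/(2·1) = 2.00 m

Phase 2 (constant speed): v₀ = 2.00 m/s, a = 0 m/s².
v = v₀ + at = 2.00 + (0)(8.5) = 2.00 m/s
Δx = v₀t + ½at² = 2.00·8.5 + 0.5·0·8.5² = 17.0 m

Phase 3 (decelerating): v₀ = 2.00 m/s, a = -1.8 m/s².
v = v₀ + at → t = (0 − 2.00) / -1.8 = 1.11 s
v² = v₀² + 2aΔx → Δx = (0² − 2.00²)/(2·-1.8) = 1.11 m
Total distance = 2.00 + 17.0 + 1.11 = 20.1 m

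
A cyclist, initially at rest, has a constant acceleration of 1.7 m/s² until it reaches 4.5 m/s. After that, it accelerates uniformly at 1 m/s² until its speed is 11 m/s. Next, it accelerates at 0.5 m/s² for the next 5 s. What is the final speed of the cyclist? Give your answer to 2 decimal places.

13.50 m/s

Phase 1 (accelerating): v₀ = 0 m/s, a = 1.7 m/s².
v = v₀ + at → t = (4.5 − 0) / 1.7 = 2.65 s
v² = v₀² + 2aΔx → Δx = (4.5² − 0²)/(2·1.7) = 5.96 m

Phase 2 (accelerating): v₀ = 4.50 m/s, a = 1 m/s².
v = v₀ + at → t = (11 − 4.50) / 1 = 6.50 s
v² = v₀² + 2aΔx → Δx = (11² − 4.50²)/(2·1) = 50.4 m

Phase 3 (accelerating): v₀ = 11.0 m/s, a = 0.5 m/s².
v = v₀ + at = 11.0 + (0.5)(5) = 13.5 m/s
Δx = v₀t + ½at² = 11.0·5 + 0.5·0.5·5² = 61.2 m
Final speed = 13.5 m/s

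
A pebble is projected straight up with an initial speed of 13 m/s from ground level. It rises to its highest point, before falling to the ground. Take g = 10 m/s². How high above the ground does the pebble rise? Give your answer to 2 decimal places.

8.45 m

Phase 1 (rising): v₀ = 13.0 m/s, a = -10 m/s².
v = v₀ + at → t = (0 − 13.0) / -10 = 1.30 s
v² = v₀² + 2aΔx → Δx = (0² − 13.0²)/(2·-10) = 8.45 m
Maximum height = 8.45 m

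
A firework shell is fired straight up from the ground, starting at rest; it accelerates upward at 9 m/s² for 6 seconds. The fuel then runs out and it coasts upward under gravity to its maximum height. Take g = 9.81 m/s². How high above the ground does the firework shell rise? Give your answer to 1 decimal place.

310.6 m

Phase 1 (powered ascent): v₀ = 0 m/s, a = 9 m/s².
v = v₀ + at = 0 + (9)(6) = 54.0 m/s
Δx = v₀t + ½at² = 0·6 + 0.5·9·6² = 162 m

Phase 2 (coasting upward): v₀ = 54.0 m/s, a = -9.81 m/s².
v = v₀ + at → t = (0 − 54.0) / -9.81 = 5.50 s
v² = v₀² + 2aΔx → Δx = (0² − 54.0²)/(2·-9.81) = 149 m
Maximum height = 162 + 149 = 311 m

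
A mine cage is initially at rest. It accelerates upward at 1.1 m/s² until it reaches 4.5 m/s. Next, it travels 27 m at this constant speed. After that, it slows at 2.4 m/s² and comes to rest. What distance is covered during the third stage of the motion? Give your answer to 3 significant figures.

4.22 m

Phase 1 (accelerating): v₀ = 0 m/s, a = 1.1 m/s².
v = v₀ + at → t = (4.5 − 0) / 1.1 = 4.09 s
v² = v₀² + 2aΔx → Δx = (4.5² − 0²)/(2·1.1) = 9.20 m

Phase 2 (constant speed): v₀ = 4.50 m/s, a = 0 m/s².
Constant speed: t = d/v = 27/4.50 = 6.00 s

Phase 3 (decelerating): v₀ = 4.50 m/s, a = -2.4 m/s².
v = v₀ + at → t = (0 − 4.50) / -2.4 = 1.88 s
v² = v₀² + 2aΔx → Δx = (0² − 4.50²)/(2·-2.4) = 4.22 m
Distance in phase 3 = 4.22 m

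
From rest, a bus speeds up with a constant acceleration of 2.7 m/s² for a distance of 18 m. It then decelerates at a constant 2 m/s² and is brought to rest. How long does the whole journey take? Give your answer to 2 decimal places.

8.58 s

Phase 1 (accelerating): v₀ = 0 m/s, a = 2.7 m/s².
v² = v₀² + 2aΔx = 0² + 2·2.7·18 = 97.2 → v = 9.86 m/s
t = (v − v₀)/a = (9.86 − 0)/2.7 = 3.65 s

Phase 2 (decelerating): v₀ = 9.86 m/s, a = -2 m/s².
v = v₀ + at → t = (0 − 9.86) / -2 = 4.93 s
v² = v₀² + 2aΔx → Δx = (0² − 9.86²)/(2·-2) = 24.3 m
Total time = 3.65 + 4.93 = 8.58 s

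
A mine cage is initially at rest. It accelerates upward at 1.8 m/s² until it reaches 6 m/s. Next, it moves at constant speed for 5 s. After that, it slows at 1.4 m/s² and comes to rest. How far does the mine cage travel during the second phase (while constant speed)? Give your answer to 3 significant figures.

30.0 m

Phase 1 (accelerating): v₀ = 0 m/s, a = 1.8 m/s².
v = v₀ + at → t = (6 − 0) / 1.8 = 3.33 s
v² = v₀² + 2aΔx → Δx = (6² − 0²)/(2·1.8) = 10.0 m

Phase 2 (constant speed): v₀ = 6.00 m/s, a = 0 m/s².
v = v₀ + at = 6.00 + (0)(5) = 6.00 m/s
Δx = v₀t + ½at² = 6.00·5 + 0.5·0·5² = 30.0 m
Distance in phase 2 = 30.0 m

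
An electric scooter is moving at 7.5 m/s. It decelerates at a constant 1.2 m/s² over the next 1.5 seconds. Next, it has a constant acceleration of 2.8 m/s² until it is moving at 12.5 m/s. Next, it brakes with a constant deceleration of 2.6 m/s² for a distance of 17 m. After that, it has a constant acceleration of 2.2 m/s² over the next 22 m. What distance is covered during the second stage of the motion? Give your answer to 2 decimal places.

Phase 1 (decelerating): v₀ = 7.50 m/s, a = -1.2 m/s².
v = v₀ + at = 7.50 + (-1.2)(1.5) = 5.70 m/s
Δx = v₀t + ½at² = 7.50·1.5 + 0.5·-1.2·1.5² = 9.90 m

Phase 2 (accelerating): v₀ = 5.70 m/s, a = 2.8 m/s².
v = v₀ + at → t = (12.5 − 5.70) / 2.8 = 2.43 s
v² = v₀² + 2aΔx → Δx = (12.5² − 5.70²)/(2·2.8) = 22.1 m
Distance in phase 2 = 22.1 m

22.10 m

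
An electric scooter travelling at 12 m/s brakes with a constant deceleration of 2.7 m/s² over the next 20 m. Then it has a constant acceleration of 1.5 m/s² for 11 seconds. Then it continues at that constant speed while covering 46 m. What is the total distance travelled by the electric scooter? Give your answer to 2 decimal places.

Phase 1 (decelerating): v₀ = 12.0 m/s, a = -2.7 m/s².
v² = v₀² + 2aΔx = 12.0² + 2·-2.7·20 = 36.0 → v = 6.00 m/s
t = (v − v₀)/a = (6.00 − 12.0)/-2.7 = 2.22 s

Phase 2 (accelerating): v₀ = 6.00 m/s, a = 1.5 m/s².
v = v₀ + at = 6.00 + (1.5)(11) = 22.5 m/s
Δx = v₀t + ½at² = 6.00·11 + 0.5·1.5·11² = 157 m

Phase 3 (constant speed): v₀ = 22.5 m/s, a = 0 m/s².
Constant speed: t = d/v = 46/22.5 = 2.04 s
Total distance = 20.0 + 157 + 46.0 = 223 m

222.75 m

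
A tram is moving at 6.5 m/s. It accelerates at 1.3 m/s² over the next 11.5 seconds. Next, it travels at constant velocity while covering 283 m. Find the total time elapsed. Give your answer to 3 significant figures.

24.7 s

Phase 1 (accelerating): v₀ = 6.50 m/s, a = 1.3 m/s².
v = v₀ + at = 6.50 + (1.3)(11.5) = 21.5 m/s
Δx = v₀t + ½at² = 6.50·11.5 + 0.5·1.3·11.5² = 161 m

Phase 2 (constant speed): v₀ = 21.5 m/s, a = 0 m/s².
Constant speed: t = d/v = 283/21.5 = 13.2 s
Total time = 11.5 + 13.2 = 24.7 s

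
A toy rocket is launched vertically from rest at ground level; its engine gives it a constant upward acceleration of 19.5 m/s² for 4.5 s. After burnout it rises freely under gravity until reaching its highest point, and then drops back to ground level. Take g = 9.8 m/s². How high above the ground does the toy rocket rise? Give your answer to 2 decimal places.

590.30 m

Phase 1 (powered ascent): v₀ = 0 m/s, a = 19.5 m/s².
v = v₀ + at = 0 + (19.5)(4.5) = 87.8 m/s
Δx = v₀t + ½at² = 0·4.5 + 0.5·19.5·4.5² = 197 m

Phase 2 (coasting upward): v₀ = 87.8 m/s, a = -9.8 m/s².
v = v₀ + at → t = (0 − 87.8) / -9.8 = 8.95 s
v² = v₀² + 2aΔx → Δx = (0² − 87.8²)/(2·-9.8) = 393 m
Maximum height = 197 + 393 = 590 m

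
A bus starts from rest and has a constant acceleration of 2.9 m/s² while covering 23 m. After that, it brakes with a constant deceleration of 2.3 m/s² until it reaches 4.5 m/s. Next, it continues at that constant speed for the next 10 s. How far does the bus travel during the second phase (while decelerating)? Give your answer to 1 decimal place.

Phase 1 (accelerating): v₀ = 0 m/s, a = 2.9 m/s².
v² = v₀² + 2aΔx = 0² + 2·2.9·23 = 133 → v = 11.5 m/s
t = (v − v₀)/a = (11.5 − 0)/2.9 = 3.98 s

Phase 2 (decelerating): v₀ = 11.5 m/s, a = -2.3 m/s².
v = v₀ + at → t = (4.5 − 11.5) / -2.3 = 3.07 s
v² = v₀² + 2aΔx → Δx = (4.5² − 11.5²)/(2·-2.3) = 24.6 m
Distance in phase 2 = 24.6 m

24.6 m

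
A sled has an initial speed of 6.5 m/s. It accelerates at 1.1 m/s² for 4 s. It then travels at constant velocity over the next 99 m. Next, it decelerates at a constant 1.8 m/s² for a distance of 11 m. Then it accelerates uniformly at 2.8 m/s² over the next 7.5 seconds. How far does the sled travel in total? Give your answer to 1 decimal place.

290.3 m

Phase 1 (accelerating): v₀ = 6.50 m/s, a = 1.1 m/s².
v = v₀ + at = 6.50 + (1.1)(4) = 10.9 m/s
Δx = v₀t + ½at² = 6.50·4 + 0.5·1.1·4² = 34.8 m

Phase 2 (constant speed): v₀ = 10.9 m/s, a = 0 m/s².
Constant speed: t = d/v = 99/10.9 = 9.08 s

Phase 3 (decelerating): v₀ = 10.9 m/s, a = -1.8 m/s².
v² = v₀² + 2aΔx = 10.9² + 2·-1.8·11 = 79.2 → v = 8.90 m/s
t = (v − v₀)/a = (8.90 − 10.9)/-1.8 = 1.11 s

Phase 4 (accelerating): v₀ = 8.90 m/s, a = 2.8 m/s².
v = v₀ + at = 8.90 + (2.8)(7.5) = 29.9 m/s
Δx = v₀t + ½at² = 8.90·7.5 + 0.5·2.8·7.5² = 146 m
Total distance = 34.8 + 99.0 + 11.0 + 146 = 290 m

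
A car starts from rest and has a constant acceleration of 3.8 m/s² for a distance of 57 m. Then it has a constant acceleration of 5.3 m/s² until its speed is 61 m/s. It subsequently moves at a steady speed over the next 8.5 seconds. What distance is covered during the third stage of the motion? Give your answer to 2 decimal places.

518.50 m

Phase 1 (accelerating): v₀ = 0 m/s, a = 3.8 m/s².
v² = v₀² + 2aΔx = 0² + 2·3.8·57 = 433 → v = 20.8 m/s
t = (v − v₀)/a = (20.8 − 0)/3.8 = 5.48 s

Phase 2 (accelerating): v₀ = 20.8 m/s, a = 5.3 m/s².
v = v₀ + at → t = (61 − 20.8) / 5.3 = 7.58 s
v² = v₀² + 2aΔx → Δx = (61² − 20.8²)/(2·5.3) = 310 m

Phase 3 (constant speed): v₀ = 61.0 m/s, a = 0 m/s².
v = v₀ + at = 61.0 + (0)(8.5) = 61.0 m/s
Δx = v₀t + ½at² = 61.0·8.5 + 0.5·0·8.5² = 518 m
Distance in phase 3 = 518 m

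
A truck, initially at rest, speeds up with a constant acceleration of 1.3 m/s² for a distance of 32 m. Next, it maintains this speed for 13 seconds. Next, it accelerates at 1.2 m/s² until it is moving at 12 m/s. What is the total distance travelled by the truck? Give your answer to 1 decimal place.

Phase 1 (accelerating): v₀ = 0 m/s, a = 1.3 m/s².
v² = v₀² + 2aΔx = 0² + 2·1.3·32 = 83.2 → v = 9.12 m/s
t = (v − v₀)/a = (9.12 − 0)/1.3 = 7.02 s

Phase 2 (constant speed): v₀ = 9.12 m/s, a = 0 m/s².
v = v₀ + at = 9.12 + (0)(13) = 9.12 m/s
Δx = v₀t + ½at² = 9.12·13 + 0.5·0·13² = 119 m

Phase 3 (accelerating): v₀ = 9.12 m/s, a = 1.2 m/s².
v = v₀ + at → t = (12 − 9.12) / 1.2 = 2.40 s
v² = v₀² + 2aΔx → Δx = (12² − 9.12²)/(2·1.2) = 25.3 m
Total distance = 32.0 + 119 + 25.3 = 176 m

175.9 m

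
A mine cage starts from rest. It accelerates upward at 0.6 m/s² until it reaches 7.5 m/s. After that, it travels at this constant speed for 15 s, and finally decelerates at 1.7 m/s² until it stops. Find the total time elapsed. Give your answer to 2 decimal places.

Phase 1 (accelerating): v₀ = 0 m/s, a = 0.6 m/s².
v = v₀ + at → t = (7.5 − 0) / 0.6 = 12.5 s
v² = v₀² + 2aΔx → Δx = (7.5² − 0²)/(2·0.6) = 46.9 m

Phase 2 (constant speed): v₀ = 7.50 m/s, a = 0 m/s².
v = v₀ + at = 7.50 + (0)(15) = 7.50 m/s
Δx = v₀t + ½at² = 7.50·15 + 0.5·0·15² = 112 m

Phase 3 (decelerating): v₀ = 7.50 m/s, a = -1.7 m/s².
v = v₀ + at → t = (0 − 7.50) / -1.7 = 4.41 s
v² = v₀² + 2aΔx → Δx = (0² − 7.50²)/(2·-1.7) = 16.5 m
Total time = 12.5 + 15.0 + 4.41 = 31.9 s

31.91 s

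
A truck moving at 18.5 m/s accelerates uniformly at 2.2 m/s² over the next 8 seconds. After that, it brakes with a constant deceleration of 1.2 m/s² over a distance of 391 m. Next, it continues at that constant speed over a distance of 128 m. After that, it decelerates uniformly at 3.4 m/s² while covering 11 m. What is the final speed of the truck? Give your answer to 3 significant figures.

17.0 m/s

Phase 1 (accelerating): v₀ = 18.5 m/s, a = 2.2 m/s².
v = v₀ + at = 18.5 + (2.2)(8) = 36.1 m/s
Δx = v₀t + ½at² = 18.5·8 + 0.5·2.2·8² = 218 m

Phase 2 (decelerating): v₀ = 36.1 m/s, a = -1.2 m/s².
v² = v₀² + 2aΔx = 36.1² + 2·-1.2·391 = 365 → v = 19.1 m/s
t = (v − v₀)/a = (19.1 − 36.1)/-1.2 = 14.2 s

Phase 3 (constant speed): v₀ = 19.1 m/s, a = 0 m/s².
Constant speed: t = d/v = 128/19.1 = 6.70 s

Phase 4 (decelerating): v₀ = 19.1 m/s, a = -3.4 m/s².
v² = v₀² + 2aΔx = 19.1² + 2·-3.4·11 = 290 → v = 17.0 m/s
t = (v − v₀)/a = (17.0 − 19.1)/-3.4 = 0.609 s
Final speed = 17.0 m/s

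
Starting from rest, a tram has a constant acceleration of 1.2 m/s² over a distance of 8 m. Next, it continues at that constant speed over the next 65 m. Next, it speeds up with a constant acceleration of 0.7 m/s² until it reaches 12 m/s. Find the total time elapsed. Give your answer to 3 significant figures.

29.4 s

Phase 1 (accelerating): v₀ = 0 m/s, a = 1.2 m/s².
v² = v₀² + 2aΔx = 0² + 2·1.2·8 = 19.2 → v = 4.38 m/s
t = (v − v₀)/a = (4.38 − 0)/1.2 = 3.65 s

Phase 2 (constant speed): v₀ = 4.38 m/s, a = 0 m/s².
Constant speed: t = d/v = 65/4.38 = 14.8 s

Phase 3 (accelerating): v₀ = 4.38 m/s, a = 0.7 m/s².
v = v₀ + at → t = (12 − 4.38) / 0.7 = 10.9 s
v² = v₀² + 2aΔx → Δx = (12² − 4.38²)/(2·0.7) = 89.1 m
Total time = 3.65 + 14.8 + 10.9 = 29.4 s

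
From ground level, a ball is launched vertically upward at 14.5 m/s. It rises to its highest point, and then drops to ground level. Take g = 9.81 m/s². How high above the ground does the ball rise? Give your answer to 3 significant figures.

Phase 1 (rising): v₀ = 14.5 m/s, a = -9.81 m/s².
v = v₀ + at → t = (0 − 14.5) / -9.81 = 1.48 s
v² = v₀² + 2aΔx → Δx = (0² − 14.5²)/(2·-9.81) = 10.7 m
Maximum height = 10.7 m

10.7 m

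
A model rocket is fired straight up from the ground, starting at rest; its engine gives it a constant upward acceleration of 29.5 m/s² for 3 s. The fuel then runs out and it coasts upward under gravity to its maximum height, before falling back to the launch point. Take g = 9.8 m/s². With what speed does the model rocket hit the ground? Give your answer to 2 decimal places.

102.15 m/s

Phase 1 (powered ascent): v₀ = 0 m/s, a = 29.5 m/s².
v = v₀ + at = 0 + (29.5)(3) = 88.5 m/s
Δx = v₀t + ½at² = 0·3 + 0.5·29.5·3² = 133 m

Phase 2 (coasting upward): v₀ = 88.5 m/s, a = -9.8 m/s².
v = v₀ + at → t = (0 − 88.5) / -9.8 = 9.03 s
v² = v₀² + 2aΔx → Δx = (0² − 88.5²)/(2·-9.8) = 400 m

Phase 3 (free fall): v₀ = 0 m/s, a = -9.8 m/s².
Falls 532 m from rest: t = √(2·532/9.8) = 10.4 s; v = g·t = 102 m/s.
Impact speed = 102 m/s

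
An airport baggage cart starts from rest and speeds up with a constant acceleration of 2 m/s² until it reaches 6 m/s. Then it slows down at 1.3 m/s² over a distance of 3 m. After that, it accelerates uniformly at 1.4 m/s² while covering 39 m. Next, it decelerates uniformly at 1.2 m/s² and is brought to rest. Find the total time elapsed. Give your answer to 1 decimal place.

Phase 1 (accelerating): v₀ = 0 m/s, a = 2 m/s².
v = v₀ + at → t = (6 − 0) / 2 = 3.00 s
v² = v₀² + 2aΔx → Δx = (6² − 0²)/(2·2) = 9.00 m

Phase 2 (decelerating): v₀ = 6.00 m/s, a = -1.3 m/s².
v² = v₀² + 2aΔx = 6.00² + 2·-1.3·3 = 28.2 → v = 5.31 m/s
t = (v − v₀)/a = (5.31 − 6.00)/-1.3 = 0.530 s

Phase 3 (accelerating): v₀ = 5.31 m/s, a = 1.4 m/s².
v² = v₀² + 2aΔx = 5.31² + 2·1.4·39 = 137 → v = 11.7 m/s
t = (v − v₀)/a = (11.7 − 5.31)/1.4 = 4.58 s

Phase 4 (decelerating): v₀ = 11.7 m/s, a = -1.2 m/s².
v = v₀ + at → t = (0 − 11.7) / -1.2 = 9.77 s
v² = v₀² + 2aΔx → Δx = (0² − 11.7²)/(2·-1.2) = 57.2 m
Total time = 3.00 + 0.530 + 4.58 + 9.77 = 17.9 s

17.9 s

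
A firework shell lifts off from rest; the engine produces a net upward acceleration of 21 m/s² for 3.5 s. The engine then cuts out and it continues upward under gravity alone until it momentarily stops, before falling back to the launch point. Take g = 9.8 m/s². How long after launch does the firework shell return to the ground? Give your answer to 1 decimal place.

Phase 1 (powered ascent): v₀ = 0 m/s, a = 21 m/s².
v = v₀ + at = 0 + (21)(3.5) = 73.5 m/s
Δx = v₀t + ½at² = 0·3.5 + 0.5·21·3.5² = 129 m

Phase 2 (coasting upward): v₀ = 73.5 m/s, a = -9.8 m/s².
v = v₀ + at → t = (0 − 73.5) / -9.8 = 7.50 s
v² = v₀² + 2aΔx → Δx = (0² − 73.5²)/(2·-9.8) = 276 m

Phase 3 (free fall): v₀ = 0 m/s, a = -9.8 m/s².
Falls 404 m from rest: t = √(2·404/9.8) = 9.08 s; v = g·t = 89.0 m/s.
Total time = 3.50 + 7.50 + 9.08 = 20.1 s

20.1 s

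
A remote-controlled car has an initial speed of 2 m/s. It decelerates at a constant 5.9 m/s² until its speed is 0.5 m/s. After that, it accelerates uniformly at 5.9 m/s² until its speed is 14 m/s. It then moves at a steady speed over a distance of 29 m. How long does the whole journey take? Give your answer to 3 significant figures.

Phase 1 (decelerating): v₀ = 2.00 m/s, a = -5.9 m/s².
v = v₀ + at → t = (0.5 − 2.00) / -5.9 = 0.254 s
v² = v₀² + 2aΔx → Δx = (0.5² − 2.00²)/(2·-5.9) = 0.318 m

Phase 2 (accelerating): v₀ = 0.500 m/s, a = 5.9 m/s².
v = v₀ + at → t = (14 − 0.500) / 5.9 = 2.29 s
v² = v₀² + 2aΔx → Δx = (14² − 0.500²)/(2·5.9) = 16.6 m

Phase 3 (constant speed): v₀ = 14.0 m/s, a = 0 m/s².
Constant speed: t = d/v = 29/14.0 = 2.07 s
Total time = 0.254 + 2.29 + 2.07 = 4.61 s

4.61 s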